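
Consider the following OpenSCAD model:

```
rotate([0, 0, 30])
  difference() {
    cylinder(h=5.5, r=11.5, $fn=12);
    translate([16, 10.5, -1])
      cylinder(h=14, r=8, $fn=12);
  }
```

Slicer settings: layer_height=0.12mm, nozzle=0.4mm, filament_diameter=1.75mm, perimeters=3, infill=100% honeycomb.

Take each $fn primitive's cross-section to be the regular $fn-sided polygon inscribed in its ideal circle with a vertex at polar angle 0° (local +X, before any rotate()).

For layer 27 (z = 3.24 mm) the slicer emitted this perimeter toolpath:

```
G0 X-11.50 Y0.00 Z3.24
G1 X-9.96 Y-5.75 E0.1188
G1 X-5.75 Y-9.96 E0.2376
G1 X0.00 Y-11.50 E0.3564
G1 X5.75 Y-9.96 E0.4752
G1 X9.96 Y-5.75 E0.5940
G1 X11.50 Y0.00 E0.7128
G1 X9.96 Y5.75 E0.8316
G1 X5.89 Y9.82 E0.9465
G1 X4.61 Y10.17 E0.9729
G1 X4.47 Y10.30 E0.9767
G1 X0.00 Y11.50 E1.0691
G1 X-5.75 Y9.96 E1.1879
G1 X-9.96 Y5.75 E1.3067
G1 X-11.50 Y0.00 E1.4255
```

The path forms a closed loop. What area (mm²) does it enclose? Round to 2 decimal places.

396.65 mm²

Apply the shoelace formula to the sequence of (X, Y) vertices; enclosed area = 396.65 mm².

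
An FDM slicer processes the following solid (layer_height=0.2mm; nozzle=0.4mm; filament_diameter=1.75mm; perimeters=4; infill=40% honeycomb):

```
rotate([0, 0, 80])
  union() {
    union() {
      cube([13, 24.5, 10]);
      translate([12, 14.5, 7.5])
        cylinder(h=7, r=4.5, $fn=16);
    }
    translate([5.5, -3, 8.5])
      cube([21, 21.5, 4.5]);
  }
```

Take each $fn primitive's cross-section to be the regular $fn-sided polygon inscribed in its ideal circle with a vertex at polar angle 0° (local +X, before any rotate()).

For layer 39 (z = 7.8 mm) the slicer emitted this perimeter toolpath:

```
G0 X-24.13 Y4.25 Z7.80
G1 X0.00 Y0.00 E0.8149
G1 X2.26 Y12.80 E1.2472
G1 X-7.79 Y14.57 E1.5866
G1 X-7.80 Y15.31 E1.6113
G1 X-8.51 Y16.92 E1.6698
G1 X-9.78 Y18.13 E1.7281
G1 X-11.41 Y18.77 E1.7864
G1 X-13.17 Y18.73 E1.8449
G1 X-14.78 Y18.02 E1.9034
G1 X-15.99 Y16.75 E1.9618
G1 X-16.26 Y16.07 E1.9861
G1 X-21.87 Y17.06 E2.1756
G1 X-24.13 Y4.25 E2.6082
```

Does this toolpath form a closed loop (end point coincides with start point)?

yes

Start point (G0): (-24.13, 4.25). End point (last G1): the path returns to the start — closed.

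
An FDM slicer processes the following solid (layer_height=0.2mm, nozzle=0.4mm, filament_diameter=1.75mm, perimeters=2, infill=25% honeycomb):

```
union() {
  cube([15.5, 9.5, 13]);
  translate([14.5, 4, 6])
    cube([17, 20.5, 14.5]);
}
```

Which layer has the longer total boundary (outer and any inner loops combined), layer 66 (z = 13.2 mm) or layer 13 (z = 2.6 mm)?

Layer 66 (z = 13.2): the cube is not intersected at this z (z outside [0, 13]); the 17×20.5 cube at (14.5, 4) contributes its full rectangle (perimeter 75.00 mm); Taking the union: only the 17×20.5 cube at (14.5, 4) is present, so the union is just that shape — boundary = 75.00 mm. So its perimeter = 75.00 mm. Layer 13 (z = 2.6): the 15.5×9.5 cube contributes its full rectangle (perimeter 50.00 mm); the cube at (14.5, 4) does not reach this height (z outside [6, 20.5]); Taking the union: only the 15.5×9.5 cube is present, so the union is just that shape — boundary = 50.00 mm. So its perimeter = 50.00 mm. Layer 66 is larger (75.00 vs 50.00 mm).

layer 66 (z = 13.2 mm)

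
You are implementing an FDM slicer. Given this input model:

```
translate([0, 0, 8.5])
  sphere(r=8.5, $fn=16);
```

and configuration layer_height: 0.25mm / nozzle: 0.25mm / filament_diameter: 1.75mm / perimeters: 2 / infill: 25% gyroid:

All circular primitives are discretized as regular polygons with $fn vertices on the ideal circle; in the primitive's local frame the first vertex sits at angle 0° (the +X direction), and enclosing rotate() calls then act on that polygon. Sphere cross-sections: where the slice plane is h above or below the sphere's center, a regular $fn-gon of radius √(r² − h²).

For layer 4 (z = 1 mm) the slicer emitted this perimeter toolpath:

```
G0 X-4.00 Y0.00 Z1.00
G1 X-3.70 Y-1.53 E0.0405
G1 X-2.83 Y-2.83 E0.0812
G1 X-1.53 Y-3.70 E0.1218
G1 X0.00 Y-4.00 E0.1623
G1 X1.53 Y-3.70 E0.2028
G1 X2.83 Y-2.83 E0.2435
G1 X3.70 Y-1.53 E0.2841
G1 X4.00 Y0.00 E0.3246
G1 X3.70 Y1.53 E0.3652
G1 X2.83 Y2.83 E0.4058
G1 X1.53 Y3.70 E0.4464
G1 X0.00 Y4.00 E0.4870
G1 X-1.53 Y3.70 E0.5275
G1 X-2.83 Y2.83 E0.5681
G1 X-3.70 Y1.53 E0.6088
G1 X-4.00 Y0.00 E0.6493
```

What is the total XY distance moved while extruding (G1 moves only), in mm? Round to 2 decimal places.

Sum the Euclidean lengths of each G1 segment: total = 24.99 mm.

24.99 mm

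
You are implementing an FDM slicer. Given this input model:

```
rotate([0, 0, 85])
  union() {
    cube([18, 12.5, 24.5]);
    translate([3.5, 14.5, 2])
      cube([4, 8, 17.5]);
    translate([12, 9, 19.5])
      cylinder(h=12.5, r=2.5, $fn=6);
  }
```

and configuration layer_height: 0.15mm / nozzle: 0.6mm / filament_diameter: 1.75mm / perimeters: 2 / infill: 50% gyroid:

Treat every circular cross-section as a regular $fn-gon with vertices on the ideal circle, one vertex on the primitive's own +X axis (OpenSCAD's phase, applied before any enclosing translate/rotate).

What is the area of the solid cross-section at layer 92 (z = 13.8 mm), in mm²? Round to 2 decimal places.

At z = 13.8 mm: the cube (footprint 18×12.5) is included at this height (area 225.00 mm²); the cube at (3.5, 14.5) (footprint 4×8) is included at this height (area 32.00 mm²); the cylinder at (12, 9) is absent (z outside [19.5, 32]); Taking the union: the 2 present regions are separate (no shared area or edge), so areas and boundary lengths simply add and each stays a separate island — area = 257.00 mm²; (whole slice rotated 85° about Z — lengths, areas and connectivity unchanged). Overall, the cross-section has 2 separate islands. Net area = 257.00 mm².

257.00 mm²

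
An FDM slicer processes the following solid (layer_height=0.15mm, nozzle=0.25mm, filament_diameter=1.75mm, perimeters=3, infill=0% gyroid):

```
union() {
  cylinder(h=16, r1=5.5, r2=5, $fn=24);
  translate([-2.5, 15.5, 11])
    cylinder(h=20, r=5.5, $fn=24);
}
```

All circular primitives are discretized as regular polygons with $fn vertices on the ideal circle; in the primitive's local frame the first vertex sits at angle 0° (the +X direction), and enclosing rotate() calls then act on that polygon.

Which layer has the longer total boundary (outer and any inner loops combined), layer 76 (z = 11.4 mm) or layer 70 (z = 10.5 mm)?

Layer 76 (z = 11.4): the cone contributes a regular 24-gon of circumradius 5.144 (interpolated between r1=5.5 and r2=5 at t=0.713) (perimeter = 2·24·5.144·sin(180°/24) = 32.23 mm); the r=5.5 cylinder at (-2.5, 15.5) gives a regular 24-gon of circumradius 5.5 (constant along its height) (perimeter = 2·24·5.500·sin(180°/24) = 34.46 mm); Merging all regions: the 2 present regions are separate (no shared area or edge), so areas and boundary lengths simply add and each stays a separate island — boundary = 66.69 mm. So its perimeter = 66.69 mm. Layer 70 (z = 10.5): the cone contributes a regular 24-gon of circumradius 5.172 (interpolated between r1=5.5 and r2=5 at t=0.656) (perimeter = 2·24·5.172·sin(180°/24) = 32.40 mm); the cylinder at (-2.5, 15.5) is absent (z outside [11, 31]); Merging all regions: only the cone is present, so the union is just that shape — boundary = 32.40 mm. So its perimeter = 32.40 mm. Layer 76 is larger (66.69 vs 32.40 mm).

layer 76 (z = 11.4 mm)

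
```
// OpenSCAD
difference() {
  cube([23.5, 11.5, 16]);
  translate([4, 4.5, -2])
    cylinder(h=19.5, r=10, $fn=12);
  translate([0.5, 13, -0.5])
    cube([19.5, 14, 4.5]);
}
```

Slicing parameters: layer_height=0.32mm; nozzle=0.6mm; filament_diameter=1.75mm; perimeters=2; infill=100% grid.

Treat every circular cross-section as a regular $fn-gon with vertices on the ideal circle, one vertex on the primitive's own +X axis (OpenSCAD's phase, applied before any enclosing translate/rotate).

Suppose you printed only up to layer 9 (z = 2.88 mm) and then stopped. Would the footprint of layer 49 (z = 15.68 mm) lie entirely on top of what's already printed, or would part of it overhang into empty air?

entirely on top

Compare the two slices. At z = 2.88: the 23.5×11.5 cube contributes its full rectangle (area 270.25 mm²); the r=10 cylinder at (4, 4.5) gives a regular 12-gon of circumradius 10 (constant along its height) (area = (12/2)·10.000²·sin(360°/12) = 300.00 mm²); the cube at (0.5, 13) is present — its section is the full 19.5×14 rectangle (area 273.00 mm²); Subtracting the remaining from the first: starting from the 23.5×11.5 cube (270.25 mm²), the r=10 cylinder at (4, 4.5) partially overlaps it — only the 150.26 mm² overlap (of its 300.00 mm²) is removed, clipping the outline; the 19.5×14 cube at (0.5, 13) misses the remaining region (no effect) — area = 119.99 mm². At z = 15.68: the cube (footprint 23.5×11.5) is included at this height (area 270.25 mm²); the cylinder at (4, 4.5): section is a regular 12-gon, circumradius r=10 (area = (12/2)·10.000²·sin(360°/12) = 300.00 mm²); the cube at (0.5, 13) is not intersected at this z (z outside [-0.5, 4]); Taking the first minus the rest: starting from the 23.5×11.5 cube (270.25 mm²), the r=10 cylinder at (4, 4.5) partially overlaps it — only the 150.26 mm² overlap (of its 300.00 mm²) is removed, clipping the outline — area = 119.99 mm². Checking containment: the cross-section at z = 15.68 is a subset of the cross-section at z = 2.88.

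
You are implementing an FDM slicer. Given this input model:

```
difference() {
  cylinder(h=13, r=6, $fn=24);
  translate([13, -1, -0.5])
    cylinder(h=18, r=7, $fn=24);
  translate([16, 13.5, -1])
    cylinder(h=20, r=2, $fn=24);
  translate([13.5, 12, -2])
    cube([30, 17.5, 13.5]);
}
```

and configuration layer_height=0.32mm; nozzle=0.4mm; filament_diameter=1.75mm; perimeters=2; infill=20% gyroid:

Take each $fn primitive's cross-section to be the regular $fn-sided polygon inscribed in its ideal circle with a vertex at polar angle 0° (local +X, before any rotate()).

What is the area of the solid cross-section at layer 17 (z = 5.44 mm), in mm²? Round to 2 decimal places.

111.81 mm²

At z = 5.44 mm: the r=6 cylinder contributes a regular 24-gon of circumradius 6 (area = (24/2)·6.000²·sin(360°/24) = 111.81 mm²); the cylinder at (13, -1): section is a regular 24-gon, circumradius r=7 (area = (24/2)·7.000²·sin(360°/24) = 152.19 mm²); the cylinder at (16, 13.5): section is a regular 24-gon, circumradius r=2 (area = (24/2)·2.000²·sin(360°/24) = 12.42 mm²); the cube at (13.5, 12) (footprint 30×17.5) is included at this height (area 525.00 mm²); Taking the first minus the rest: starting from the r=6 cylinder (111.81 mm²), the r=7 cylinder at (13, -1) misses the remaining region (no effect); the r=2 cylinder at (16, 13.5) misses the remaining region (no effect); the 30×17.5 cube at (13.5, 12) misses the remaining region (no effect) — area = 111.81 mm². Overall, the cross-section is a single solid region. Net area = 111.81 mm².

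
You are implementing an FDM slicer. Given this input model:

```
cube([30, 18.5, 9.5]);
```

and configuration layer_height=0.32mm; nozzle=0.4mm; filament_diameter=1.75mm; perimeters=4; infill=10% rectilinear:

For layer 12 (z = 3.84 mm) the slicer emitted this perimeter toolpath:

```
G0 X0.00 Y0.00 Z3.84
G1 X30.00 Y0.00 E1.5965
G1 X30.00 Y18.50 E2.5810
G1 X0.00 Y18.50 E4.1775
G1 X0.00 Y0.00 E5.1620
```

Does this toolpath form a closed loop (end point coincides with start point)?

Start point (G0): (0.00, 0.00). End point (last G1): the path returns to the start — closed.

yes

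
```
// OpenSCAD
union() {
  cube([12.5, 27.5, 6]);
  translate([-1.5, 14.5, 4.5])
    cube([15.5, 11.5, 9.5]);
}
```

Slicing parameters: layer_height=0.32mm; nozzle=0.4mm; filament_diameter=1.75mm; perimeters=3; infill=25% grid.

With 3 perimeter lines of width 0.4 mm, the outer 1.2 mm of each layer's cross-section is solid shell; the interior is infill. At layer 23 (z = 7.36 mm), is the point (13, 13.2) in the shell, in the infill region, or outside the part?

outside

At z = 7.36 mm: the cube is absent (z outside [0, 6]); the cube at (-1.5, 14.5) (footprint 15.5×11.5) is included at this height; Combining (union): only the 15.5×11.5 cube at (-1.5, 14.5) is present, so the union is just that shape — 1 connected region. Overall, the cross-section is a single solid region. The nearest boundary edge runs (-1.50, 14.50)→(14.00, 14.50); distance from the point to it = 1.30 mm. The point is not inside any of the regions above, so it lies outside the cross-section (1.30 mm from the nearest boundary).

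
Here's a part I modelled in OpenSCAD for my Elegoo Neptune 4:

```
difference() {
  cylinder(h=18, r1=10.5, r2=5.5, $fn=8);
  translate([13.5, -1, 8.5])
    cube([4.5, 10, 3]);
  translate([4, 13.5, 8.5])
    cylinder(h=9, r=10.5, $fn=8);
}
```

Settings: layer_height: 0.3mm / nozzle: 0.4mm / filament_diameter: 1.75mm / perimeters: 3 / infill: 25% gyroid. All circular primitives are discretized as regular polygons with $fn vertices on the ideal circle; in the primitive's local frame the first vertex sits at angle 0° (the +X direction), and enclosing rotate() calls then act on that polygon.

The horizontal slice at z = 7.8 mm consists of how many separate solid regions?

At z = 7.8 mm: the cone: at t=0.433 of its height the radius interpolates to r₁+(r₂−r₁)t = 8.333, giving a regular 8-gon of that circumradius; the cube at (13.5, -1) is not intersected at this z (z outside [8.5, 11.5]); the cylinder at (4, 13.5) is not intersected at this z (z outside [8.5, 17.5]); Subtracting the remaining from the first: none of the subtracted shapes is present at this height, so the cone is unchanged — 1 connected region. The result has 1 disconnected region.

1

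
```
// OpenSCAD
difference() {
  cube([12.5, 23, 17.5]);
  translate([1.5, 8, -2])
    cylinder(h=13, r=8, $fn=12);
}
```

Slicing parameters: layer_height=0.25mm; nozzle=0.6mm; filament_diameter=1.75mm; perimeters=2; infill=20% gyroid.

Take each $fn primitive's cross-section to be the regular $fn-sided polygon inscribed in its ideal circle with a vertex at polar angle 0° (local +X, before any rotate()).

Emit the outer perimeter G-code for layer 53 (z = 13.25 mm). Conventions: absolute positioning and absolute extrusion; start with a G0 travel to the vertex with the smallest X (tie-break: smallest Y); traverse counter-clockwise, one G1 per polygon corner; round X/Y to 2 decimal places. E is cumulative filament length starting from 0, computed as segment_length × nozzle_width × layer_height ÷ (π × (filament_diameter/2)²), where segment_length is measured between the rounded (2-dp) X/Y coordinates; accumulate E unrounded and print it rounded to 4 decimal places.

At z = 13.25 mm: the cube (footprint 12.5×23) is included at this height; the cylinder at (1.5, 8) does not reach this height (z outside [-2, 11]); After the difference (first − rest): none of the subtracted shapes is present at this height, so the 12.5×23 cube is unchanged — 1 connected region. The outline is a single polygon with 4 vertices. Extrusion per mm of travel: 0.6 × 0.25 / (π × 0.875²) = 0.062363. Accumulating E over each segment gives final E = 4.4278.

G0 X0.00 Y0.00 Z13.25
G1 X12.50 Y0.00 E0.7795
G1 X12.50 Y23.00 E2.2139
G1 X0.00 Y23.00 E2.9934
G1 X0.00 Y0.00 E4.4278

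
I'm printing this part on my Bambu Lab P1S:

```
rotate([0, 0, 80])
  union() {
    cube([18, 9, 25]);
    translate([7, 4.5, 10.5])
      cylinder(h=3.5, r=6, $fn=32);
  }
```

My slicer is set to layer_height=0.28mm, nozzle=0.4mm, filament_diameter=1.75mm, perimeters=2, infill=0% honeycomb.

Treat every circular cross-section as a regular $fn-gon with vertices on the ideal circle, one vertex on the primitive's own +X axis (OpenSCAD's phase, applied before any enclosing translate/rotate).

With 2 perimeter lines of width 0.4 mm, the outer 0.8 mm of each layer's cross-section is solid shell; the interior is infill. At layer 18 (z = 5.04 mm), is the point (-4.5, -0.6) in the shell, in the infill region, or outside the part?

outside

At z = 5.04 mm: the 18×9 cube contributes its full rectangle; the cylinder at (7, 4.5) does not reach this height (z outside [10.5, 14]); Merging all regions: only the 18×9 cube is present, so the union is just that shape — 1 connected region; (whole slice rotated 80° about Z — lengths, areas and connectivity unchanged). Overall, the cross-section is a single solid region. Undo the 80° rotation: the query point maps to (-1.372, 4.327) in the un-rotated model frame. The nearest boundary edge runs (0.00, 9.00)→(0.00, 0.00); distance from the point to it = 1.37 mm. The point is not inside any of the regions above, so it lies outside the cross-section (1.37 mm from the nearest boundary).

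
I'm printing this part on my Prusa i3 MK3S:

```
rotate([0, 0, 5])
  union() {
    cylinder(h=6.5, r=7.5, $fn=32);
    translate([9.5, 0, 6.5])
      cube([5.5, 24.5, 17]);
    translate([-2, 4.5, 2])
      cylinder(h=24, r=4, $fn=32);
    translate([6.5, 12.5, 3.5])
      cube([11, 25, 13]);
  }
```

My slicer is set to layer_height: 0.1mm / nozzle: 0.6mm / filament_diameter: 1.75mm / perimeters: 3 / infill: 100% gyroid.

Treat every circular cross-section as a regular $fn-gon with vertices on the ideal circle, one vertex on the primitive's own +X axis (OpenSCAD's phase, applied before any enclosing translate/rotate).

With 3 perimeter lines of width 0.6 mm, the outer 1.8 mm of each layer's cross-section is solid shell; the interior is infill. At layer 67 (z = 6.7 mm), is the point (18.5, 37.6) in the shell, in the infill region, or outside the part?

outside

At z = 6.7 mm: the cylinder is not intersected at this z (z outside [0, 6.5]); the cube at (9.5, 0) is present — its section is the full 5.5×24.5 rectangle; the r=4 cylinder at (-2, 4.5) gives a regular 32-gon of circumradius 4 (constant along its height); the 11×25 cube at (6.5, 12.5) contributes its full rectangle; Taking the union: the regions partially overlap (shared area 66.00 mm²), so overlapping operands fuse into one piece — 2 connected regions; (rotated 5° about Z; rotation is an isometry so areas/perimeters/island counts are preserved). Overall, the cross-section has 2 separate islands. Undo the 5° rotation: the query point maps to (21.707, 35.845) in the un-rotated model frame. The nearest boundary edge runs (17.50, 37.50)→(17.50, 12.50); distance from the point to it = 4.21 mm. The point is not inside any of the regions above, so it lies outside the cross-section (4.21 mm from the nearest boundary).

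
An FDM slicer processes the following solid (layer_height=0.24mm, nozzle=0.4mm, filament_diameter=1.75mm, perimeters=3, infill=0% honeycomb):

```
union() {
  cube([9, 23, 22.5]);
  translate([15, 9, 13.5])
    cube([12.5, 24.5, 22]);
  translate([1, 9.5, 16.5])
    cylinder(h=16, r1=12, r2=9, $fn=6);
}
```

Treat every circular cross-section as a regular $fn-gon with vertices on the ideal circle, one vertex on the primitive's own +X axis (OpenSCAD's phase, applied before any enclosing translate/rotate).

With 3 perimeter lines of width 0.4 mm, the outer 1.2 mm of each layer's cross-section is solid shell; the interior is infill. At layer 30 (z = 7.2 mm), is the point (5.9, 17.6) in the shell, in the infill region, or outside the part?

At z = 7.2 mm: the cube (footprint 9×23) is included at this height; the cube at (15, 9) does not reach this height (z outside [13.5, 35.5]); the cone at (1, 9.5) does not reach this height (z outside [16.5, 32.5]); Taking the union: only the 9×23 cube is present, so the union is just that shape — 1 connected region. Overall, the cross-section is a single solid region. The nearest boundary edge runs (9.00, 0.00)→(9.00, 23.00); distance from the point to it = 3.10 mm. The point is inside the cross-section and 3.10 mm from the nearest boundary — more than the 1.2 mm shell width (3 × 0.4), so it's in the infill interior.

infill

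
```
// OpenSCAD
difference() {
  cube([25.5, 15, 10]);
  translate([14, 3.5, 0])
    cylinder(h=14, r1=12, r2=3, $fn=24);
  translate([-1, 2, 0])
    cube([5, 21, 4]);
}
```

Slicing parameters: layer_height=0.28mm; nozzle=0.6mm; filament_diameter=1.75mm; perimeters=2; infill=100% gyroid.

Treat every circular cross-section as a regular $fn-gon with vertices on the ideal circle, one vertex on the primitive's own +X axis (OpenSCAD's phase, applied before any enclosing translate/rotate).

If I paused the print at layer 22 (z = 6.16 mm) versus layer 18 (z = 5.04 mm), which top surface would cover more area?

Layer 22 (z = 6.16): the 25.5×15 cube contributes its full rectangle (area 382.50 mm²); the cone at (14, 3.5) contributes a regular 24-gon of circumradius 8.040 (interpolated between r1=12 and r2=3 at t=0.440) (area = (24/2)·8.040²·sin(360°/24) = 200.77 mm²); the cube at (-1, 2) does not reach this height (z outside [0, 4]); Subtracting the remaining from the first: starting from the 25.5×15 cube (382.50 mm²), the cone at (14, 3.5) partially overlaps it — only the 154.48 mm² overlap (of its 200.77 mm²) is removed, clipping the outline — area = 228.02 mm². So its area = 228.02 mm². Layer 18 (z = 5.04): the cube (footprint 25.5×15) is included at this height (area 382.50 mm²); the cone at (14, 3.5): at t=0.360 of its height the radius interpolates to r₁+(r₂−r₁)t = 8.760, giving a regular 24-gon of that circumradius (area = (24/2)·8.760²·sin(360°/24) = 238.33 mm²); the cube at (-1, 2) is absent (z outside [0, 4]); Taking the first minus the rest: starting from the 25.5×15 cube (382.50 mm²), the cone at (14, 3.5) partially overlaps it — only the 178.44 mm² overlap (of its 238.33 mm²) is removed, clipping the outline — area = 204.06 mm². So its area = 204.06 mm². Layer 22 is larger (228.02 vs 204.06 mm²).

layer 22 (z = 6.16 mm)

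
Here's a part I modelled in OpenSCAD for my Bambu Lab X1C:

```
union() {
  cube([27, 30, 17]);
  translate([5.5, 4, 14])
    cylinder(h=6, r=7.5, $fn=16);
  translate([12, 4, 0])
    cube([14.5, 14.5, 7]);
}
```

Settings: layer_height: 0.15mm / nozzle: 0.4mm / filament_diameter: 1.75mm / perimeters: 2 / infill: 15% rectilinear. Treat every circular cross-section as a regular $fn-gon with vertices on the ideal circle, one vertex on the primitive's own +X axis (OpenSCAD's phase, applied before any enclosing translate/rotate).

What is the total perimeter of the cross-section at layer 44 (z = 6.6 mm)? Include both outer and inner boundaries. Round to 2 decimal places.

114.00 mm

At z = 6.6 mm: the cube is present — its section is the full 27×30 rectangle (perimeter 114.00 mm); the cylinder at (5.5, 4) is absent (z outside [14, 20]); the 14.5×14.5 cube at (12, 4) contributes its full rectangle (perimeter 58.00 mm); Taking the union: the 14.5×14.5 cube at (12, 4) lies entirely inside the 27×30 cube, so the union is just the 27×30 cube — boundary = 114.00 mm. Overall, the cross-section is a single solid region. Total boundary length (outer) = 114.00 mm.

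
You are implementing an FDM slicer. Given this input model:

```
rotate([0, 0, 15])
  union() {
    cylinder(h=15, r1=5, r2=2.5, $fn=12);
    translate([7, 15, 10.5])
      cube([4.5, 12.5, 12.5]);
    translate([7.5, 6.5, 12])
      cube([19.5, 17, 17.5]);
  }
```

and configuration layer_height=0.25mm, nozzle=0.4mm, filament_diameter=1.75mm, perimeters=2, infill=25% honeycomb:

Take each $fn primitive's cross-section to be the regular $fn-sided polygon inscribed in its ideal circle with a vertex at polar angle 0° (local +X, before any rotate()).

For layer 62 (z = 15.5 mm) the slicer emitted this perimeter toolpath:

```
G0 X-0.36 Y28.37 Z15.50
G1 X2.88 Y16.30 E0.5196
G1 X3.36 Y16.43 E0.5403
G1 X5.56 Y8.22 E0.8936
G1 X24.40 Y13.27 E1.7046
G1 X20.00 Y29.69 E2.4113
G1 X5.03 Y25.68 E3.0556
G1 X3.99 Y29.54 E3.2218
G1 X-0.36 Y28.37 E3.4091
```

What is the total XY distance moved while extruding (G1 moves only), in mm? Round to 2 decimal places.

Sum the Euclidean lengths of each G1 segment: total = 82.00 mm.

82.00 mm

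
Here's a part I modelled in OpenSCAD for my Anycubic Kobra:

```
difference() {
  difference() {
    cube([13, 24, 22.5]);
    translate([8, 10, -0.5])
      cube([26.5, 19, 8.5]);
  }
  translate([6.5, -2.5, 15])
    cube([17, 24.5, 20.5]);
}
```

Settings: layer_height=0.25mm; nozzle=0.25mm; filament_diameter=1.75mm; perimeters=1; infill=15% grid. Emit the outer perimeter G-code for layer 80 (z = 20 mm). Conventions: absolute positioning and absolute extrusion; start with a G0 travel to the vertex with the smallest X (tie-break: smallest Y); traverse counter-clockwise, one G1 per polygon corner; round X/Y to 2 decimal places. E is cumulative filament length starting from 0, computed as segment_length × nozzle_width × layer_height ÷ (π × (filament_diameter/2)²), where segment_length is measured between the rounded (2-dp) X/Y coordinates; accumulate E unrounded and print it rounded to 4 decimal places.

G0 X0.00 Y0.00 Z20.00
G1 X6.50 Y0.00 E0.1689
G1 X6.50 Y22.00 E0.7406
G1 X13.00 Y22.00 E0.9095
G1 X13.00 Y24.00 E0.9614
G1 X0.00 Y24.00 E1.2992
G1 X0.00 Y0.00 E1.9229

At z = 20 mm: the cube (footprint 13×24) is included at this height; the cube at (8, 10) does not reach this height (z outside [-0.5, 8]); Taking the first minus the rest: none of the subtracted shapes is present at this height, so the 13×24 cube is unchanged — 1 connected region; the cube at (6.5, -2.5) is present — its section is the full 17×24.5 rectangle; Subtracting the remaining from the first: starting from that combined region, the 17×24.5 cube at (6.5, -2.5) partially overlaps it — only the 143.00 mm² overlap (of its 416.50 mm²) is removed, clipping the outline — 1 connected region. The outline is a single polygon with 6 vertices. Extrusion per mm of travel: 0.25 × 0.25 / (π × 0.875²) = 0.025984. Accumulating E over each segment gives final E = 1.9229.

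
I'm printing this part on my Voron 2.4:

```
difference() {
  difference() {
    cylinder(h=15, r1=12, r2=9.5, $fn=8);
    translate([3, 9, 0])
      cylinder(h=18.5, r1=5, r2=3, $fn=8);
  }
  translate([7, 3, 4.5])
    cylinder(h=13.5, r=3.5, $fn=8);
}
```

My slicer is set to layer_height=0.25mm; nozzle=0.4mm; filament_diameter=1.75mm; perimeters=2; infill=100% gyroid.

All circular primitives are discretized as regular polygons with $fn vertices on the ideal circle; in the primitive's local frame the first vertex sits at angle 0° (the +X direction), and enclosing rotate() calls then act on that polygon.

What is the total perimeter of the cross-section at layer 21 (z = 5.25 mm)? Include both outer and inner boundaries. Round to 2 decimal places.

At z = 5.25 mm: the cone contributes a regular 8-gon of circumradius 11.125 (interpolated between r1=12 and r2=9.5 at t=0.350) (perimeter = 2·8·11.125·sin(180°/8) = 68.12 mm); the cone at (3, 9) contributes a regular 8-gon of circumradius 4.432 (interpolated between r1=5 and r2=3 at t=0.284) (perimeter = 2·8·4.432·sin(180°/8) = 27.14 mm); After the difference (first − rest): starting from the cone, the cone at (3, 9) partially overlaps it — only the 34.33 mm² overlap (of its 55.57 mm²) is removed, clipping the outline — boundary = 74.41 mm; the cylinder at (7, 3): section is a regular 8-gon, circumradius r=3.5 (perimeter = 2·8·3.500·sin(180°/8) = 21.43 mm); After the difference (first − rest): starting from that combined region, the r=3.5 cylinder at (7, 3) partially overlaps it — only the 32.31 mm² overlap (of its 34.65 mm²) is removed, clipping the outline — boundary = 83.22 mm. Overall, the cross-section has 2 separate islands. Total boundary length (outer) = 83.22 mm.

83.22 mm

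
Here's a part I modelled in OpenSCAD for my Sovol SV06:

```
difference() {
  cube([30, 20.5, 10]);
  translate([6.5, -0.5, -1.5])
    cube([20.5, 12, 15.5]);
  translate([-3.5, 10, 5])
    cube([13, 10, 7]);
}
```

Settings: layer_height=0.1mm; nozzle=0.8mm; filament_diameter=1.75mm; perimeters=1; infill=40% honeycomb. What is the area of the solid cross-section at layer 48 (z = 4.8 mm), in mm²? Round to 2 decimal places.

At z = 4.8 mm: the cube is present — its section is the full 30×20.5 rectangle (area 615.00 mm²); the 20.5×12 cube at (6.5, -0.5) contributes its full rectangle (area 246.00 mm²); the cube at (-3.5, 10) does not reach this height (z outside [5, 12]); Taking the first minus the rest: starting from the 30×20.5 cube (615.00 mm²), the 20.5×12 cube at (6.5, -0.5) partially overlaps it — only the 235.75 mm² overlap (of its 246.00 mm²) is removed, clipping the outline — area = 379.25 mm². Overall, the cross-section is a single solid region. Net area = 379.25 mm².

379.25 mm²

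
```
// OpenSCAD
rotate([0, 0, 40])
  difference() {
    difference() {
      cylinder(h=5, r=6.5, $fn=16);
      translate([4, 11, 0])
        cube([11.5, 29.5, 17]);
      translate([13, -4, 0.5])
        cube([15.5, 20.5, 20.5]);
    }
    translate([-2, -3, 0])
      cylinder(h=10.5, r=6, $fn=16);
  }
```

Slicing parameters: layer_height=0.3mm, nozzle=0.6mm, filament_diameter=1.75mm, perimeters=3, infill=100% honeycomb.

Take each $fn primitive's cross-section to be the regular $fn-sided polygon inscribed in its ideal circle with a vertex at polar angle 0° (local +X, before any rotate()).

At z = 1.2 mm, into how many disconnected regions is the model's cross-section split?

1

At z = 1.2 mm: the r=6.5 cylinder contributes a regular 16-gon of circumradius 6.5; the cube at (4, 11) is present — its section is the full 11.5×29.5 rectangle; the 15.5×20.5 cube at (13, -4) contributes its full rectangle; Taking the first minus the rest: starting from the r=6.5 cylinder, the 11.5×29.5 cube at (4, 11) misses the remaining region (no effect); the 15.5×20.5 cube at (13, -4) misses the remaining region (no effect) — 1 connected region; the cylinder at (-2, -3): section is a regular 16-gon, circumradius r=6; After the difference (first − rest): starting from the result so far, the r=6 cylinder at (-2, -3) partially overlaps it — only the 75.52 mm² overlap (of its 110.21 mm²) is removed, clipping the outline — 1 connected region; (whole slice rotated 40° about Z — lengths, areas and connectivity unchanged). The result has 1 disconnected region.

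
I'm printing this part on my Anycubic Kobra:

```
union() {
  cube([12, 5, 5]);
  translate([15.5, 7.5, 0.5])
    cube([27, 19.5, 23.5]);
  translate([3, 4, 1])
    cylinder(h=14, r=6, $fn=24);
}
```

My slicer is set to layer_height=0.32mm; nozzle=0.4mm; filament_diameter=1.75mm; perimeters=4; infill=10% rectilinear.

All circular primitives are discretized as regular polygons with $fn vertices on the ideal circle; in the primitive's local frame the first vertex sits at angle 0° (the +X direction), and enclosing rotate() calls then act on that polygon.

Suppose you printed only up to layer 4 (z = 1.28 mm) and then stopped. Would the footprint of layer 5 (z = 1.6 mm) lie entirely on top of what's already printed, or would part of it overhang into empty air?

Compare the two slices. At z = 1.28: the cube is present — its section is the full 12×5 rectangle (area 60.00 mm²); the 27×19.5 cube at (15.5, 7.5) contributes its full rectangle (area 526.50 mm²); the r=6 cylinder at (3, 4) gives a regular 24-gon of circumradius 6 (constant along its height) (area = (24/2)·6.000²·sin(360°/24) = 111.81 mm²); Combining (union): the regions partially overlap — summed areas 698.31 mm² minus the doubly-counted overlap 42.86 mm² gives 655.45 mm² — area = 655.45 mm². At z = 1.6: the cube is present — its section is the full 12×5 rectangle (area 60.00 mm²); the 27×19.5 cube at (15.5, 7.5) contributes its full rectangle (area 526.50 mm²); the r=6 cylinder at (3, 4) contributes a regular 24-gon of circumradius 6 (area = (24/2)·6.000²·sin(360°/24) = 111.81 mm²); Combining (union): the regions partially overlap — summed areas 698.31 mm² minus the doubly-counted overlap 42.86 mm² gives 655.45 mm² — area = 655.45 mm². Checking containment: the cross-section at z = 1.6 is a subset of the cross-section at z = 1.28.

entirely on top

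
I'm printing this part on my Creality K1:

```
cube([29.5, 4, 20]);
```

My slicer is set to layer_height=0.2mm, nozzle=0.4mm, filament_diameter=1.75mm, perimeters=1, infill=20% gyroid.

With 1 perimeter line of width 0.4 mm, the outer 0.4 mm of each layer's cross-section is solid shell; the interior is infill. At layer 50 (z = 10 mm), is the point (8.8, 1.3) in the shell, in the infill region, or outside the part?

At z = 10 mm: the cube (footprint 29.5×4) is included at this height. Overall, the cross-section is a single solid region. The nearest boundary edge runs (0.00, 0.00)→(29.50, 0.00); distance from the point to it = 1.30 mm. The point is inside the cross-section and 1.30 mm from the nearest boundary — more than the 0.4 mm shell width (1 × 0.4), so it's in the infill interior.

infill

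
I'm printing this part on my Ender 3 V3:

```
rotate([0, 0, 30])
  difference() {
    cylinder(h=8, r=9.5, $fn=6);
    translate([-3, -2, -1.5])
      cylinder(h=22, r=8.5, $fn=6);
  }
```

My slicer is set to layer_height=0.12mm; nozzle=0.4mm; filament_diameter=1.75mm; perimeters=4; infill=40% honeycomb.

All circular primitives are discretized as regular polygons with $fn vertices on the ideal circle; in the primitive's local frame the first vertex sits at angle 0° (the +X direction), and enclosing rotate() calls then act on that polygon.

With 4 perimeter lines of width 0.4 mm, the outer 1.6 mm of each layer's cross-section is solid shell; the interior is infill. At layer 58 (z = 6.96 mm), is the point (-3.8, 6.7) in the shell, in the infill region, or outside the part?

At z = 6.96 mm: the cylinder: section is a regular 6-gon, circumradius r=9.5; the cylinder at (-3, -2): section is a regular 6-gon, circumradius r=8.5; Subtracting the remaining from the first: starting from the r=9.5 cylinder, the r=8.5 cylinder at (-3, -2) partially overlaps it — only the 149.15 mm² overlap (of its 187.71 mm²) is removed, clipping the outline — 1 connected region; (rotated 30° about Z; rotation is an isometry so areas/perimeters/island counts are preserved). Overall, the cross-section is a single solid region. Undo the 30° rotation: the query point maps to (0.059, 7.702) in the un-rotated model frame. The nearest boundary edge runs (-4.75, 8.23)→(4.75, 8.23); distance from the point to it = 0.52 mm. The point is inside the cross-section, 0.52 mm from the nearest boundary — within the 1.6 mm shell band (4 × 0.4).

shell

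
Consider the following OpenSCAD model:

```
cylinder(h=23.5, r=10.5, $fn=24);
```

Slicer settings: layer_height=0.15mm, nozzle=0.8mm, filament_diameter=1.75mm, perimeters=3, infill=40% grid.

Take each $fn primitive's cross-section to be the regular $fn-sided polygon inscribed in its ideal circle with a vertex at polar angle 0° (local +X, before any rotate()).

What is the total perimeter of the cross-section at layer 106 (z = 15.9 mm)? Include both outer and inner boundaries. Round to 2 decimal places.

65.79 mm

At z = 15.9 mm: the r=10.5 cylinder gives a regular 24-gon of circumradius 10.5 (constant along its height) (perimeter = 2·24·10.500·sin(180°/24) = 65.79 mm). Overall, the cross-section is a single solid region. Total boundary length (outer) = 65.79 mm.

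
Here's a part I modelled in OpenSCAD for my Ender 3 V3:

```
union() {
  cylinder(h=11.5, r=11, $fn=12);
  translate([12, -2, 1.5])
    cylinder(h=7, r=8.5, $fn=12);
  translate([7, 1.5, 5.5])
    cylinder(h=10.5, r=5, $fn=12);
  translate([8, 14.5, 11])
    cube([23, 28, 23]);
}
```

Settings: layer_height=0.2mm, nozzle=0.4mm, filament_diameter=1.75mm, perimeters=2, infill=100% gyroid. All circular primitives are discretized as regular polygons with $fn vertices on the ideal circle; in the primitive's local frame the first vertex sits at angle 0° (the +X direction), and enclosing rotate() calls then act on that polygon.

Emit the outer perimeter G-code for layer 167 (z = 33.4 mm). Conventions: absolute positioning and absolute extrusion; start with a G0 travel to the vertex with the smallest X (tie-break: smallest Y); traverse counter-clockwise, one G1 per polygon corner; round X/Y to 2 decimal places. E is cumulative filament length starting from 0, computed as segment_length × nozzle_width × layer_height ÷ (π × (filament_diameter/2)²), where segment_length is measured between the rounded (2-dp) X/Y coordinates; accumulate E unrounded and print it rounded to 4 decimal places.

G0 X8.00 Y14.50 Z33.40
G1 X31.00 Y14.50 E0.7650
G1 X31.00 Y42.50 E1.6963
G1 X8.00 Y42.50 E2.4612
G1 X8.00 Y14.50 E3.3925

At z = 33.4 mm: the cylinder is not intersected at this z (z outside [0, 11.5]); the cylinder at (12, -2) does not reach this height (z outside [1.5, 8.5]); the cylinder at (7, 1.5) is not intersected at this z (z outside [5.5, 16]); the 23×28 cube at (8, 14.5) contributes its full rectangle; Taking the union: only the 23×28 cube at (8, 14.5) is present, so the union is just that shape — 1 connected region. The outline is a single polygon with 4 vertices. Extrusion per mm of travel: 0.4 × 0.2 / (π × 0.875²) = 0.033260. Accumulating E over each segment gives final E = 3.3925.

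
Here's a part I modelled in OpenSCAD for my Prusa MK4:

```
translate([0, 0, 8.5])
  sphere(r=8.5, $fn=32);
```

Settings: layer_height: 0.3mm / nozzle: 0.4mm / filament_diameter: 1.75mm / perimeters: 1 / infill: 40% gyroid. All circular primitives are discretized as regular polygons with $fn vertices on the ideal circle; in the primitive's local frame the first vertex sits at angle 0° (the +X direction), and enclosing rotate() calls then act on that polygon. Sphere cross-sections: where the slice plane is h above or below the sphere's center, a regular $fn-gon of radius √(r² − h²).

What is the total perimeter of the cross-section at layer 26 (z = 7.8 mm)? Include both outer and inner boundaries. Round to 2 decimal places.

53.14 mm

At z = 7.8 mm: the r=8.5 sphere contributes a regular 32-gon of circumradius √(8.5²−0.7²) = 8.471 (perimeter = 2·32·8.471·sin(180°/32) = 53.14 mm). Overall, the cross-section is a single solid region. Total boundary length (outer) = 53.14 mm.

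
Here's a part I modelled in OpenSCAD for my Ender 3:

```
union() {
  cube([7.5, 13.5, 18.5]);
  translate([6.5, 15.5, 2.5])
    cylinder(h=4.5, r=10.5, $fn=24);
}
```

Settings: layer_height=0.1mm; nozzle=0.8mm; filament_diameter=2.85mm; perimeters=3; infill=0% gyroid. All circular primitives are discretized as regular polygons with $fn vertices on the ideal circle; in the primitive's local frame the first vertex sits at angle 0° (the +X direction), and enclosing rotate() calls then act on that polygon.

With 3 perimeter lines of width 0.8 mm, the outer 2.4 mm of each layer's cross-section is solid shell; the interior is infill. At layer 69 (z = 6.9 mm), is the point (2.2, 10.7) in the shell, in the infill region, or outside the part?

infill

At z = 6.9 mm: the 7.5×13.5 cube contributes its full rectangle; the r=10.5 cylinder at (6.5, 15.5) gives a regular 24-gon of circumradius 10.5 (constant along its height); Combining (union): the regions partially overlap (shared area 58.61 mm²), so overlapping operands fuse into one piece — 1 connected region. Overall, the cross-section is a single solid region. The nearest boundary edge runs (0.00, 7.37)→(-0.92, 8.08); distance from the point to it = 3.98 mm. The point is inside the cross-section and 3.98 mm from the nearest boundary — more than the 2.4 mm shell width (3 × 0.8), so it's in the infill interior.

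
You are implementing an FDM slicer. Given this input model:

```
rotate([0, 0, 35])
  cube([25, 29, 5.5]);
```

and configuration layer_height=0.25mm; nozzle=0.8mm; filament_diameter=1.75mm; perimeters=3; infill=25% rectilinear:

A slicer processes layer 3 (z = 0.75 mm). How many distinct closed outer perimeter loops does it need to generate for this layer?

At z = 0.75 mm: the cube is present — its section is the full 25×29 rectangle; (whole slice rotated 35° about Z — lengths, areas and connectivity unchanged). The result has 1 disconnected region.

1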